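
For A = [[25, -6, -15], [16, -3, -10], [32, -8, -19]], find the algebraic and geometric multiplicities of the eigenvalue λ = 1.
algebraic multiplicity 3, geometric multiplicity 2

The characteristic polynomial is (x - 1)^3, so the factor x - 1 appears with exponent 3: the algebraic multiplicity is 3.

rank(A - I) = 1, so the eigenspace has dimension 3 - 1 = 2: the geometric multiplicity is 2.

Since 2 < 3, A is not diagonalizable.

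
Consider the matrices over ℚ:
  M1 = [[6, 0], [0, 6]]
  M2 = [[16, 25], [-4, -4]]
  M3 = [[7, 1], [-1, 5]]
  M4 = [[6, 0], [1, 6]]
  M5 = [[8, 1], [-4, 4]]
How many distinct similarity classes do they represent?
2 classes: {M1}, {M2, M3, M4, M5}

Characteristic polynomials: χ_{M1} = (x - 6)^2, χ_{M2} = (x - 6)^2, χ_{M3} = (x - 6)^2, χ_{M4} = (x - 6)^2, χ_{M5} = (x - 6)^2.

{M1}: invariant factors x - 6, x - 6.

{M2, M3, M4, M5}: invariant factors (x - 6)^2.

Matrices are similar if and only if their invariant-factor lists agree; the partition into similarity classes is {M1}, {M2, M3, M4, M5}.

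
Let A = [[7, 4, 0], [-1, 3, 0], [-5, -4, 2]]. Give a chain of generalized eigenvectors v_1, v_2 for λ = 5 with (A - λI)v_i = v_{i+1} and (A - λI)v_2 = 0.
We seek v_1 ∈ ker((A - 5I)^2) \ ker(A - 5I), then set v_{i+1} = (A - 5I) v_i.

One such chain is v_1 = [[-1, 0, 1]]^T, v_2 = [[-2, 1, 2]]^T. Check: (A - 5I) v_2 = [[0, 0, 0]]^T = 0.

v_1 = [[-1, 0, 1]]^T, v_2 = [[-2, 1, 2]]^T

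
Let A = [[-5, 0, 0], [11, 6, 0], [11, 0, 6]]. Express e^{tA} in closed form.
e^{tA} = [[e^{-5*t}, 0, 0], [(e^{11*t} - 1)*e^{-5*t}, e^{6*t}, 0], [(e^{11*t} - 1)*e^{-5*t}, 0, e^{6*t}]]

A has Jordan form J = [[-5, 0, 0], [0, 6, 0], [0, 0, 6]] with A = PJP^{-1}, so e^{tA} = P e^{tJ} P^{-1}.

For a Jordan block J_k(λ), e^{tJ_k(λ)} = e^{λt} · (I + tN + t^2 N^2/2! + ... + t^{k-1} N^{k-1}/(k-1)!) where N is the nilpotent superdiagonal part.

Assembling the blocks and conjugating back gives the entries of e^{tA} as shown above.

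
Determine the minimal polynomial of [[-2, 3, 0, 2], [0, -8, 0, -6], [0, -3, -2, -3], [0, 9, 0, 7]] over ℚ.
The characteristic polynomial factors as (x - 1)(x + 2)^3. The minimal polynomial is ∏(x - λ)^{k_λ} where k_λ is the size of the largest Jordan block at λ.

For λ = -2: rank(A + 2I) = 2, and the largest Jordan block has size 2 (the smallest k with rank((A + 2I)^k) = rank((A + 2I)^(k+1))).
For λ = 1: rank(A - I) = 3, and the largest Jordan block has size 1 (the smallest k with rank((A - I)^k) = rank((A - I)^(k+1))).

So m_A(x) = (x - 1)(x + 2)^2.

m_A(x) = (x - 1)(x + 2)^2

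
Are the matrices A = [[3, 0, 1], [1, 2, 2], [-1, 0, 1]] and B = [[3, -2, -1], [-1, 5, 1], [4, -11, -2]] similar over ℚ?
Two matrices over a field are similar if and only if they have the same invariant factors.

Both A and B have characteristic polynomial (x - 2)^3 and minimal polynomial (x - 2)^3. Computing further, both have invariant factors (x - 2)^3. Hence A and B are similar.

Yes.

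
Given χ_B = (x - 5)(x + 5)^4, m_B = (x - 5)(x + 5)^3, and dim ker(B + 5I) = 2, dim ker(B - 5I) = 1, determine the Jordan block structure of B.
λ = -5: algebraic multiplicity 4 (exponent in χ_B), largest block size 3 (exponent in m_B), 2 blocks (geometric multiplicity). These force block sizes [3, 1].
λ = 5: algebraic multiplicity 1 (exponent in χ_B), largest block size 1 (exponent in m_B), 1 block (geometric multiplicity). This forces block sizes [1].

Jordan blocks: (-5, 3), (-5, 1), (5, 1)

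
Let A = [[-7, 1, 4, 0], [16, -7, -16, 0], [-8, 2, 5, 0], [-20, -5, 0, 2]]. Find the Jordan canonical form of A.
J = [[-3, 1, 0, 0], [0, -3, 0, 0], [0, 0, -3, 0], [0, 0, 0, 2]]

The characteristic polynomial is det(xI - A) = (x - 2)(x + 3)^3, so the eigenvalues are -3 (algebraic multiplicity 3), 2 (algebraic multiplicity 1).

For λ = -3: rank(A + 3I) = 2, rank((A + 3I)^2) = 1. The eigenspace has dimension 4 - 2 = 2, so there are 2 Jordan blocks; the rank sequence gives block sizes [2, 1].

For λ = 2: algebraic multiplicity 1 gives one 1×1 block.

Assembling the blocks gives the Jordan form J above.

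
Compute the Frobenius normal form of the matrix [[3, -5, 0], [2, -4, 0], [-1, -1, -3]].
The invariant factors of A (the non-unit diagonal entries of the Smith normal form of xI - A over ℚ[x]) are (x - 1)(x + 2)(x + 3), each dividing the next. The characteristic polynomial is their product, (x - 1)(x + 2)(x + 3).

The rational canonical form is the block-diagonal matrix of companion matrices C(f_i):
R = [[0, 0, 6], [1, 0, -1], [0, 1, -4]].

R = [[0, 0, 6], [1, 0, -1], [0, 1, -4]]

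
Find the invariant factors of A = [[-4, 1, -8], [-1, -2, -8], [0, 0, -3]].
x + 3, (x + 3)^2

The Jordan structure of A has elementary divisors (x + 3)^2, (x + 3). Arranging the block sizes at each eigenvalue in decreasing order and taking row products gives the invariant factors.

Invariant factors (smallest first, each dividing the next): x + 3, (x + 3)^2.

Check: the last factor (x + 3)^2 is the minimal polynomial, and the product (x + 3)^3 is the characteristic polynomial.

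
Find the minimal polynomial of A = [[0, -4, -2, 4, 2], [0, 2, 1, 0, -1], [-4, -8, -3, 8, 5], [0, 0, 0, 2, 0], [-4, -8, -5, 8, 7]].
The characteristic polynomial factors as x(x - 2)^4. The minimal polynomial is ∏(x - λ)^{k_λ} where k_λ is the size of the largest Jordan block at λ.

For λ = 0: rank(A) = 4, and the largest Jordan block has size 1 (the smallest k with rank(A^k) = rank(A^(k+1))).
For λ = 2: rank(A - 2I) = 2, and the largest Jordan block has size 2 (the smallest k with rank((A - 2I)^k) = rank((A - 2I)^(k+1))).

So m_A(x) = x(x - 2)^2.

m_A(x) = x(x - 2)^2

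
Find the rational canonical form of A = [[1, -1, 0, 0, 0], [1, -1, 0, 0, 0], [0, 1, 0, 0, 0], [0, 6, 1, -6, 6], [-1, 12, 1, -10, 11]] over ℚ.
The invariant factors of A (the non-unit diagonal entries of the Smith normal form of xI - A over ℚ[x]) are x^3(x - 6)(x + 1), each dividing the next. The characteristic polynomial is their product, x^3(x - 6)(x + 1).

The rational canonical form is the block-diagonal matrix of companion matrices C(f_i):
R = [[0, 0, 0, 0, 0], [1, 0, 0, 0, 0], [0, 1, 0, 0, 0], [0, 0, 1, 0, 6], [0, 0, 0, 1, 5]].

R = [[0, 0, 0, 0, 0], [1, 0, 0, 0, 0], [0, 1, 0, 0, 0], [0, 0, 1, 0, 6], [0, 0, 0, 1, 5]]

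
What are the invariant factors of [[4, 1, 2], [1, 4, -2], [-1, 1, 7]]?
x - 5, (x - 5)^2

The Jordan structure of A has elementary divisors (x - 5)^2, (x - 5). Arranging the block sizes at each eigenvalue in decreasing order and taking row products gives the invariant factors.

Invariant factors (smallest first, each dividing the next): x - 5, (x - 5)^2.

Check: the last factor (x - 5)^2 is the minimal polynomial, and the product (x - 5)^3 is the characteristic polynomial.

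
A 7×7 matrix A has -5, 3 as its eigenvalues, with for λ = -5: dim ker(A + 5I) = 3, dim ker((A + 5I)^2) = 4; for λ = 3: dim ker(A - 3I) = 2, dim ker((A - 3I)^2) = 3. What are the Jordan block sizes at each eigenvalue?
Jordan blocks: (-5, 2), (-5, 1), (-5, 1), (3, 2), (3, 1)

λ = -5: successive nullity increments [3, 1] count blocks of size ≥ k; block sizes are [2, 1, 1].
λ = 3: successive nullity increments [2, 1] count blocks of size ≥ k; block sizes are [2, 1].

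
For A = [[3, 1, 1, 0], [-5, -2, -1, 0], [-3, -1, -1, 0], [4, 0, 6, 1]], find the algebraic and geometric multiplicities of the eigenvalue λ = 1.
algebraic multiplicity 1, geometric multiplicity 1

The characteristic polynomial is x^3(x - 1), so the factor x - 1 appears with exponent 1: the algebraic multiplicity is 1.

rank(A - I) = 3, so the eigenspace has dimension 4 - 3 = 1: the geometric multiplicity is 1.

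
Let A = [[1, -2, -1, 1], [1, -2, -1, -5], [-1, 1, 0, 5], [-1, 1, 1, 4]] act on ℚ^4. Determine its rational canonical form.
The invariant factors of A (the non-unit diagonal entries of the Smith normal form of xI - A over ℚ[x]) are x + 1, (x - 3)(x - 2)(x + 1), each dividing the next. The characteristic polynomial is their product, (x - 3)(x - 2)(x + 1)^2.

The rational canonical form is the block-diagonal matrix of companion matrices C(f_i):
R = [[-1, 0, 0, 0], [0, 0, 0, -6], [0, 1, 0, -1], [0, 0, 1, 4]].

R = [[-1, 0, 0, 0], [0, 0, 0, -6], [0, 1, 0, -1], [0, 0, 1, 4]]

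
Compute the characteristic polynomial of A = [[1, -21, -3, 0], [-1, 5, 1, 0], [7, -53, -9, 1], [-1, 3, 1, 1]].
xI - A = [[x - 1, 21, 3, 0], [1, x - 5, -1, 0], [-7, 53, x + 9, -1], [1, -3, -1, x - 1]].

Expanding det(xI - A) along the first row:
det(xI - A) = + (x - 1)·det([[x - 5, -1, 0], [53, x + 9, -1], [-3, -1, x - 1]]) - (21)·det([[1, -1, 0], [-7, x + 9, -1], [1, -1, x - 1]]) + (3)·det([[1, x - 5, 0], [-7, 53, -1], [1, -3, x - 1]]) - (0)·det([[1, x - 5, -1], [-7, 53, x + 9], [1, -3, -1]]).

Evaluating gives χ_A(x) = x^4 + 2x^3 = x^3(x + 2).

χ_A(x) = x^3(x + 2)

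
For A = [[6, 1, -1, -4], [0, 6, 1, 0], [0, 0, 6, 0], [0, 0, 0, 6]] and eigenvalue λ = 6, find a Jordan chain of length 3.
v_1 = [[0, -3, 1, -1]]^T, v_2 = [[0, 1, 0, 0]]^T, v_3 = [[1, 0, 0, 0]]^T

We seek v_1 ∈ ker((A - 6I)^3) \ ker((A - 6I)^2), then set v_{i+1} = (A - 6I) v_i.

One such chain is v_1 = [[0, -3, 1, -1]]^T, v_2 = [[0, 1, 0, 0]]^T, v_3 = [[1, 0, 0, 0]]^T. Check: (A - 6I) v_3 = [[0, 0, 0, 0]]^T = 0.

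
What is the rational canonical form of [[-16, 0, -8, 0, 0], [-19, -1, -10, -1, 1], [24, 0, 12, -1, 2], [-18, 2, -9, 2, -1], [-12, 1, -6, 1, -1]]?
The invariant factors of A (the non-unit diagonal entries of the Smith normal form of xI - A over ℚ[x]) are (x + 2)^2(x^3 - 2x - 2), each dividing the next. The characteristic polynomial is their product, (x + 2)^2(x^3 - 2x - 2).

The rational canonical form is the block-diagonal matrix of companion matrices C(f_i):
R = [[0, 0, 0, 0, 8], [1, 0, 0, 0, 16], [0, 1, 0, 0, 10], [0, 0, 1, 0, -2], [0, 0, 0, 1, -4]].

Note the characteristic polynomial does not split into linear factors over ℚ, so A has no Jordan form over ℚ; the rational canonical form exists over any field.

R = [[0, 0, 0, 0, 8], [1, 0, 0, 0, 16], [0, 1, 0, 0, 10], [0, 0, 1, 0, -2], [0, 0, 0, 1, -4]]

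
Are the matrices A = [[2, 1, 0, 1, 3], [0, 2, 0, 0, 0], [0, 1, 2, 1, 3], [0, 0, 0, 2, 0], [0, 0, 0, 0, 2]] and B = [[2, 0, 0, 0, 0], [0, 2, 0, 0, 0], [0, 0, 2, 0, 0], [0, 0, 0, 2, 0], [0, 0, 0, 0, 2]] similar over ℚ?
No.

Both have characteristic polynomial (x - 2)^5, but the minimal polynomial of A is (x - 2)^2 while the minimal polynomial of B is x - 2. The minimal polynomial is a similarity invariant, so A and B are not similar.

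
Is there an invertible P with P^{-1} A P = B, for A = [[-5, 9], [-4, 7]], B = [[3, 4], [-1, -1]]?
Yes.

Two matrices over a field are similar if and only if they have the same invariant factors.

Both A and B have characteristic polynomial (x - 1)^2 and minimal polynomial (x - 1)^2. Computing further, both have invariant factors (x - 1)^2. Hence A and B are similar.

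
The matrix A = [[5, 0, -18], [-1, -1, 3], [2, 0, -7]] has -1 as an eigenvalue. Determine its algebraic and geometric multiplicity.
The characteristic polynomial is (x + 1)^3, so the factor x + 1 appears with exponent 3: the algebraic multiplicity is 3.

rank(A + I) = 1, so the eigenspace has dimension 3 - 1 = 2: the geometric multiplicity is 2.

Since 2 < 3, A is not diagonalizable.

algebraic multiplicity 3, geometric multiplicity 2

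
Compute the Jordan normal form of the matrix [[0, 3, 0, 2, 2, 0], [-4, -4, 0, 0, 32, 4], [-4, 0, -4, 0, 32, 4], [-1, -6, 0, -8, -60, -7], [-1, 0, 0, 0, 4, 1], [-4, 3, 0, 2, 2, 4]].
J = [[-4, 1, 0, 0, 0, 0], [0, -4, 0, 0, 0, 0], [0, 0, -4, 0, 0, 0], [0, 0, 0, -4, 0, 0], [0, 0, 0, 0, 4, 1], [0, 0, 0, 0, 0, 4]]

The characteristic polynomial is det(xI - A) = (x - 4)^2(x + 4)^4, so the eigenvalues are -4 (algebraic multiplicity 4), 4 (algebraic multiplicity 2).

For λ = -4: rank(A + 4I) = 3, rank((A + 4I)^2) = 2. The eigenspace has dimension 6 - 3 = 3, so there are 3 Jordan blocks; the rank sequence gives block sizes [2, 1, 1].

For λ = 4: rank(A - 4I) = 5, rank((A - 4I)^2) = 4. The eigenspace has dimension 6 - 5 = 1, so there is 1 Jordan block; the rank sequence gives block sizes [2].

Assembling the blocks gives the Jordan form J above.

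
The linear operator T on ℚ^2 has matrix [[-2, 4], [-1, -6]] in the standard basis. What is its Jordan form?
The characteristic polynomial is det(xI - A) = (x + 4)^2, so the eigenvalues are -4 (algebraic multiplicity 2).

For λ = -4: rank(A + 4I) = 1, rank((A + 4I)^2) = 0. The eigenspace has dimension 2 - 1 = 1, so there is 1 Jordan block; the rank sequence gives block sizes [2].

Assembling the blocks gives the Jordan form J above.

J = [[-4, 1], [0, -4]]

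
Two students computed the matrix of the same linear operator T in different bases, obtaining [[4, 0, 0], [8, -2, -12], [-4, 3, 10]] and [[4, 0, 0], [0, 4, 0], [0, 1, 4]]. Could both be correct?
Two matrices over a field are similar if and only if they have the same invariant factors.

Both A and B have characteristic polynomial (x - 4)^3 and minimal polynomial (x - 4)^2. Computing further, both have invariant factors x - 4, (x - 4)^2. Hence A and B are similar.

Yes.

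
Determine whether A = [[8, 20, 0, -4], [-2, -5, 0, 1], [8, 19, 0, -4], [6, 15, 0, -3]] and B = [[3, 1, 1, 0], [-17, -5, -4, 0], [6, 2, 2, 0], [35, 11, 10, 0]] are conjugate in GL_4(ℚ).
Yes.

Two matrices over a field are similar if and only if they have the same invariant factors.

Both A and B have characteristic polynomial x^4 and minimal polynomial x^3. Computing further, both have invariant factors x, x^3. Hence A and B are similar.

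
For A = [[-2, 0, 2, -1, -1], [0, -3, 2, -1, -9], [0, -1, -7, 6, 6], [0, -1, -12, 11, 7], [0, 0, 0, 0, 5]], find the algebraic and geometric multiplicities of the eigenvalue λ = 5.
The characteristic polynomial is (x - 5)^2(x + 2)^3, so the factor x - 5 appears with exponent 2: the algebraic multiplicity is 2.

rank(A - 5I) = 4, so the eigenspace has dimension 5 - 4 = 1: the geometric multiplicity is 1.

Since 1 < 2, A is not diagonalizable.

algebraic multiplicity 2, geometric multiplicity 1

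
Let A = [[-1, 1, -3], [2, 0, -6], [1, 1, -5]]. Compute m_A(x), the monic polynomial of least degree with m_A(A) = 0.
The characteristic polynomial factors as (x + 2)^3. The minimal polynomial is ∏(x - λ)^{k_λ} where k_λ is the size of the largest Jordan block at λ.

For λ = -2: rank(A + 2I) = 1, and the largest Jordan block has size 2 (the smallest k with rank((A + 2I)^k) = rank((A + 2I)^(k+1))).

So m_A(x) = (x + 2)^2.

m_A(x) = (x + 2)^2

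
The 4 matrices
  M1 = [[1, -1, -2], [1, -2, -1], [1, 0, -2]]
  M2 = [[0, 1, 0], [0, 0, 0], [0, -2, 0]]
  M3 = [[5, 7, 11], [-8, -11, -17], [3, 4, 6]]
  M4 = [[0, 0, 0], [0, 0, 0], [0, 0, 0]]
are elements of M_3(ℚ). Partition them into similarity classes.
4 classes: {M1}, {M2}, {M3}, {M4}

Characteristic polynomials: χ_{M1} = (x + 1)^3, χ_{M2} = x^3, χ_{M3} = x^3, χ_{M4} = x^3.

{M1}: invariant factors (x + 1)^3.

{M2}: invariant factors x, x^2.

{M3}: invariant factors x^3.

{M4}: invariant factors x, x, x.

Matrices are similar if and only if their invariant-factor lists agree; the partition into similarity classes is {M1}, {M2}, {M3}, {M4}.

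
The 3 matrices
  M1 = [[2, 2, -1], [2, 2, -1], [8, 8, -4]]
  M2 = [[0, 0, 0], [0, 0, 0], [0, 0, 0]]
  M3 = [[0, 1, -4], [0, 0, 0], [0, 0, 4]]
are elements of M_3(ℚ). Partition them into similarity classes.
3 classes: {M1}, {M2}, {M3}

Characteristic polynomials: χ_{M1} = x^3, χ_{M2} = x^3, χ_{M3} = x^2(x - 4).

{M1}: invariant factors x, x^2.

{M2}: invariant factors x, x, x.

{M3}: invariant factors x^2(x - 4).

Matrices are similar if and only if their invariant-factor lists agree; the partition into similarity classes is {M1}, {M2}, {M3}.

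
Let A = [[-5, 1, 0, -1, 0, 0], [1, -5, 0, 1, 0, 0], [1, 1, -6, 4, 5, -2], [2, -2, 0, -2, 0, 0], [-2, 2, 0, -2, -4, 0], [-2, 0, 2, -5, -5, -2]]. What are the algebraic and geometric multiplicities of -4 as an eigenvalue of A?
The characteristic polynomial is (x + 4)^6, so the factor x + 4 appears with exponent 6: the algebraic multiplicity is 6.

rank(A + 4I) = 2, so the eigenspace has dimension 6 - 2 = 4: the geometric multiplicity is 4.

Since 4 < 6, A is not diagonalizable.

algebraic multiplicity 6, geometric multiplicity 4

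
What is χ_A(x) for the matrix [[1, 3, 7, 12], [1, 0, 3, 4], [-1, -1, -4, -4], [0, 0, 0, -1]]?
xI - A = [[x - 1, -3, -7, -12], [-1, x, -3, -4], [1, 1, x + 4, 4], [0, 0, 0, x + 1]].

Expanding det(xI - A) along the first row:
det(xI - A) = + (x - 1)·det([[x, -3, -4], [1, x + 4, 4], [0, 0, x + 1]]) - (-3)·det([[-1, -3, -4], [1, x + 4, 4], [0, 0, x + 1]]) + (-7)·det([[-1, x, -4], [1, 1, 4], [0, 0, x + 1]]) - (-12)·det([[-1, x, -3], [1, 1, x + 4], [0, 0, 0]]).

Evaluating gives χ_A(x) = x^4 + 4x^3 + 6x^2 + 4x + 1 = (x + 1)^4.

χ_A(x) = (x + 1)^4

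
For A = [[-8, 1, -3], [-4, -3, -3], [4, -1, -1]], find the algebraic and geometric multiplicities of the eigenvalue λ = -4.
algebraic multiplicity 3, geometric multiplicity 2

The characteristic polynomial is (x + 4)^3, so the factor x + 4 appears with exponent 3: the algebraic multiplicity is 3.

rank(A + 4I) = 1, so the eigenspace has dimension 3 - 1 = 2: the geometric multiplicity is 2.

Since 2 < 3, A is not diagonalizable.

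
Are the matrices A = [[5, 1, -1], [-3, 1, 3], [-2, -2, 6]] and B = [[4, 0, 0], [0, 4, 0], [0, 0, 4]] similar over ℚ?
Both have characteristic polynomial (x - 4)^3, but the minimal polynomial of A is (x - 4)^2 while the minimal polynomial of B is x - 4. The minimal polynomial is a similarity invariant, so A and B are not similar.

No.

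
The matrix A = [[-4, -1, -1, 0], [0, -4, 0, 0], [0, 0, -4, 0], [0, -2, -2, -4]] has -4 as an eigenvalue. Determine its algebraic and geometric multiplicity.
algebraic multiplicity 4, geometric multiplicity 3

The characteristic polynomial is (x + 4)^4, so the factor x + 4 appears with exponent 4: the algebraic multiplicity is 4.

rank(A + 4I) = 1, so the eigenspace has dimension 4 - 1 = 3: the geometric multiplicity is 3.

Since 3 < 4, A is not diagonalizable.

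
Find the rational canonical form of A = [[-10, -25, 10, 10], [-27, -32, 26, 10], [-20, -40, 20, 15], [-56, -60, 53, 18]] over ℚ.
The invariant factors of A (the non-unit diagonal entries of the Smith normal form of xI - A over ℚ[x]) are x^2 + 2x + 5, x^2 + 2x + 5, each dividing the next. The characteristic polynomial is their product, (x^2 + 2x + 5)^2.

The rational canonical form is the block-diagonal matrix of companion matrices C(f_i):
R = [[0, -5, 0, 0], [1, -2, 0, 0], [0, 0, 0, -5], [0, 0, 1, -2]].

Note the characteristic polynomial does not split into linear factors over ℚ, so A has no Jordan form over ℚ; the rational canonical form exists over any field.

R = [[0, -5, 0, 0], [1, -2, 0, 0], [0, 0, 0, -5], [0, 0, 1, -2]]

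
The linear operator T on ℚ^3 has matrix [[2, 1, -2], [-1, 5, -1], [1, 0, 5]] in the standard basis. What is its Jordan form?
J = [[4, 1, 0], [0, 4, 1], [0, 0, 4]]

The characteristic polynomial is det(xI - A) = (x - 4)^3, so the eigenvalues are 4 (algebraic multiplicity 3).

For λ = 4: rank(A - 4I) = 2, rank((A - 4I)^2) = 1, rank((A - 4I)^3) = 0. The eigenspace has dimension 3 - 2 = 1, so there is 1 Jordan block; the rank sequence gives block sizes [3].

Assembling the blocks gives the Jordan form J above.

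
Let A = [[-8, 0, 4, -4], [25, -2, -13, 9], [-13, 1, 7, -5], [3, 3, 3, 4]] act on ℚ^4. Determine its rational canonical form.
R = [[0, 0, 0, -4], [1, 0, 0, 3], [0, 1, 0, 1], [0, 0, 1, 1]]

The invariant factors of A (the non-unit diagonal entries of the Smith normal form of xI - A over ℚ[x]) are (x - 1)(x^3 - x - 4), each dividing the next. The characteristic polynomial is their product, (x - 1)(x^3 - x - 4).

The rational canonical form is the block-diagonal matrix of companion matrices C(f_i):
R = [[0, 0, 0, -4], [1, 0, 0, 3], [0, 1, 0, 1], [0, 0, 1, 1]].

Note the characteristic polynomial does not split into linear factors over ℚ, so A has no Jordan form over ℚ; the rational canonical form exists over any field.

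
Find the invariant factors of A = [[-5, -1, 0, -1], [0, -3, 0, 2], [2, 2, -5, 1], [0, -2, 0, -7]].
The Jordan structure of A has elementary divisors (x + 5)^2, (x + 5)^2. Arranging the block sizes at each eigenvalue in decreasing order and taking row products gives the invariant factors.

Invariant factors (smallest first, each dividing the next): (x + 5)^2, (x + 5)^2.

Check: the last factor (x + 5)^2 is the minimal polynomial, and the product (x + 5)^4 is the characteristic polynomial.

(x + 5)^2, (x + 5)^2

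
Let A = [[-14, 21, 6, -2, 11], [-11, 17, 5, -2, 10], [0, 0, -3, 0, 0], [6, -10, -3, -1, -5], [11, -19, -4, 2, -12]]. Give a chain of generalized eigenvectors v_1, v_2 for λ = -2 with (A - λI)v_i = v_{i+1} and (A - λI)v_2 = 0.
v_1 = [[1, 0, 0, 0, 1]]^T, v_2 = [[-1, -1, 0, 1, 1]]^T

We seek v_1 ∈ ker((A + 2I)^2) \ ker(A + 2I), then set v_{i+1} = (A + 2I) v_i.

One such chain is v_1 = [[1, 0, 0, 0, 1]]^T, v_2 = [[-1, -1, 0, 1, 1]]^T. Check: (A + 2I) v_2 = [[0, 0, 0, 0, 0]]^T = 0.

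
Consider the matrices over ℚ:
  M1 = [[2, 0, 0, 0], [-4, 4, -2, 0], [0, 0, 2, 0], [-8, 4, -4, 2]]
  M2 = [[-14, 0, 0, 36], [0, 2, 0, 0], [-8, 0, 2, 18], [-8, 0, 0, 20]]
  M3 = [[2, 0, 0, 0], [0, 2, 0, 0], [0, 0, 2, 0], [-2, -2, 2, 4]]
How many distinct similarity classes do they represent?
1 class: {M1, M2, M3}

Characteristic polynomials: χ_{M1} = (x - 4)(x - 2)^3, χ_{M2} = (x - 4)(x - 2)^3, χ_{M3} = (x - 4)(x - 2)^3.

{M1, M2, M3}: invariant factors x - 2, x - 2, (x - 4)(x - 2).

Matrices are similar if and only if their invariant-factor lists agree; the partition into similarity classes is {M1, M2, M3}.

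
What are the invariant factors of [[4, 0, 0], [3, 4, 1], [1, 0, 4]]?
The Jordan structure of A has elementary divisors (x - 4)^3. Arranging the block sizes at each eigenvalue in decreasing order and taking row products gives the invariant factors.

Invariant factors (smallest first, each dividing the next): (x - 4)^3.

Check: the last factor (x - 4)^3 is the minimal polynomial, and the product (x - 4)^3 is the characteristic polynomial.

(x - 4)^3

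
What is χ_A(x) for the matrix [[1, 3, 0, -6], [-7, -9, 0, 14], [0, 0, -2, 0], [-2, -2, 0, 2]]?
χ_A(x) = (x + 2)^4

xI - A = [[x - 1, -3, 0, 6], [7, x + 9, 0, -14], [0, 0, x + 2, 0], [2, 2, 0, x - 2]].

Expanding det(xI - A) along the first row:
det(xI - A) = + (x - 1)·det([[x + 9, 0, -14], [0, x + 2, 0], [2, 0, x - 2]]) - (-3)·det([[7, 0, -14], [0, x + 2, 0], [2, 0, x - 2]]) + (0)·det([[7, x + 9, -14], [0, 0, 0], [2, 2, x - 2]]) - (6)·det([[7, x + 9, 0], [0, 0, x + 2], [2, 2, 0]]).

Evaluating gives χ_A(x) = x^4 + 8x^3 + 24x^2 + 32x + 16 = (x + 2)^4.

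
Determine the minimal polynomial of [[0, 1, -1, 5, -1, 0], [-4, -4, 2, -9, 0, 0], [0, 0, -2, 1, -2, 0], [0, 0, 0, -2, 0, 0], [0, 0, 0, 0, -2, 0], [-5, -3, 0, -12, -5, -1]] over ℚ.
m_A(x) = (x + 1)(x + 2)^2

The characteristic polynomial factors as (x + 1)(x + 2)^5. The minimal polynomial is ∏(x - λ)^{k_λ} where k_λ is the size of the largest Jordan block at λ.

For λ = -2: rank(A + 2I) = 3, and the largest Jordan block has size 2 (the smallest k with rank((A + 2I)^k) = rank((A + 2I)^(k+1))).
For λ = -1: rank(A + I) = 5, and the largest Jordan block has size 1 (the smallest k with rank((A + I)^k) = rank((A + I)^(k+1))).

So m_A(x) = (x + 1)(x + 2)^2.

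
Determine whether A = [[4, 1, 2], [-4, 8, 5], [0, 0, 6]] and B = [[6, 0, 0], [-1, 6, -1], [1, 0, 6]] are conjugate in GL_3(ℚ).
Yes.

Two matrices over a field are similar if and only if they have the same invariant factors.

Both A and B have characteristic polynomial (x - 6)^3 and minimal polynomial (x - 6)^3. Computing further, both have invariant factors (x - 6)^3. Hence A and B are similar.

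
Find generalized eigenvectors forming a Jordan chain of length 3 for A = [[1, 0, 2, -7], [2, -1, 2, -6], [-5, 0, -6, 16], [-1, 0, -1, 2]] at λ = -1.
v_1 = [[0, 2, 1, 0]]^T, v_2 = [[2, 2, -5, -1]]^T, v_3 = [[1, 0, -1, 0]]^T

We seek v_1 ∈ ker((A + I)^3) \ ker((A + I)^2), then set v_{i+1} = (A + I) v_i.

One such chain is v_1 = [[0, 2, 1, 0]]^T, v_2 = [[2, 2, -5, -1]]^T, v_3 = [[1, 0, -1, 0]]^T. Check: (A + I) v_3 = [[0, 0, 0, 0]]^T = 0.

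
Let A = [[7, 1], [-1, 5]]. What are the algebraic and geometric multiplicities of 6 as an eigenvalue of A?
algebraic multiplicity 2, geometric multiplicity 1

The characteristic polynomial is (x - 6)^2, so the factor x - 6 appears with exponent 2: the algebraic multiplicity is 2.

rank(A - 6I) = 1, so the eigenspace has dimension 2 - 1 = 1: the geometric multiplicity is 1.

Since 1 < 2, A is not diagonalizable.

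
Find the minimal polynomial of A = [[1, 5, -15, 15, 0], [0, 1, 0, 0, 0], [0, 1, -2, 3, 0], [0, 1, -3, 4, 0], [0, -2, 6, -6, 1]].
m_A(x) = (x - 1)^2

The characteristic polynomial factors as (x - 1)^5. The minimal polynomial is ∏(x - λ)^{k_λ} where k_λ is the size of the largest Jordan block at λ.

For λ = 1: rank(A - I) = 1, and the largest Jordan block has size 2 (the smallest k with rank((A - I)^k) = rank((A - I)^(k+1))).

So m_A(x) = (x - 1)^2.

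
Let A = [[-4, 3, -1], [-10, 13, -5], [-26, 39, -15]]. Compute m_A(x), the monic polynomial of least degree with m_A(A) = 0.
m_A(x) = (x + 2)^2

The characteristic polynomial factors as (x + 2)^3. The minimal polynomial is ∏(x - λ)^{k_λ} where k_λ is the size of the largest Jordan block at λ.

For λ = -2: rank(A + 2I) = 1, and the largest Jordan block has size 2 (the smallest k with rank((A + 2I)^k) = rank((A + 2I)^(k+1))).

So m_A(x) = (x + 2)^2.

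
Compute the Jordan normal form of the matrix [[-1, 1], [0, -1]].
J = [[-1, 1], [0, -1]]

The characteristic polynomial is det(xI - A) = (x + 1)^2, so the eigenvalues are -1 (algebraic multiplicity 2).

For λ = -1: rank(A + I) = 1, rank((A + I)^2) = 0. The eigenspace has dimension 2 - 1 = 1, so there is 1 Jordan block; the rank sequence gives block sizes [2].

Assembling the blocks gives the Jordan form J above.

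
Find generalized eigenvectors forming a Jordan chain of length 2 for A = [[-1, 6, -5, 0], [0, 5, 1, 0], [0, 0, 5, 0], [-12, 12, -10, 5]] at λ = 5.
v_1 = [[-1, 0, 1, 0]]^T, v_2 = [[1, 1, 0, 2]]^T

We seek v_1 ∈ ker((A - 5I)^2) \ ker(A - 5I), then set v_{i+1} = (A - 5I) v_i.

One such chain is v_1 = [[-1, 0, 1, 0]]^T, v_2 = [[1, 1, 0, 2]]^T. Check: (A - 5I) v_2 = [[0, 0, 0, 0]]^T = 0.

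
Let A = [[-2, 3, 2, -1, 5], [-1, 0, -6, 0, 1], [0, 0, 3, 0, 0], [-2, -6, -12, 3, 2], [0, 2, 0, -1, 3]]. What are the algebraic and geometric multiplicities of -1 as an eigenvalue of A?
The characteristic polynomial is (x - 3)^3(x + 1)^2, so the factor x + 1 appears with exponent 2: the algebraic multiplicity is 2.

rank(A + I) = 4, so the eigenspace has dimension 5 - 4 = 1: the geometric multiplicity is 1.

Since 1 < 2, A is not diagonalizable.

algebraic multiplicity 2, geometric multiplicity 1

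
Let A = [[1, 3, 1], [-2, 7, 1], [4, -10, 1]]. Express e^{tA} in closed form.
e^{tA} = [[(t^2 - 2*t + 1)*e^{3*t}, t*(3 - 2*t)*e^{3*t}, t*(2 - t)*e^{3*t}/2], [-2*t*e^{3*t}, (4*t + 1)*e^{3*t}, t*e^{3*t}], [2*t*(t + 2)*e^{3*t}, 2*t*(-2*t - 5)*e^{3*t}, (-t^2 - 2*t + 1)*e^{3*t}]]

A has Jordan form J = [[3, 1, 0], [0, 3, 1], [0, 0, 3]] with A = PJP^{-1}, so e^{tA} = P e^{tJ} P^{-1}.

For a Jordan block J_k(λ), e^{tJ_k(λ)} = e^{λt} · (I + tN + t^2 N^2/2! + ... + t^{k-1} N^{k-1}/(k-1)!) where N is the nilpotent superdiagonal part.

Assembling the blocks and conjugating back gives the entries of e^{tA} as shown above.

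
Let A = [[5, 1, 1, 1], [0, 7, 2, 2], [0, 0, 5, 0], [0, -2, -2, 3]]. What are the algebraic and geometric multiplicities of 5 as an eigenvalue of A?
The characteristic polynomial is (x - 5)^4, so the factor x - 5 appears with exponent 4: the algebraic multiplicity is 4.

rank(A - 5I) = 1, so the eigenspace has dimension 4 - 1 = 3: the geometric multiplicity is 3.

Since 3 < 4, A is not diagonalizable.

algebraic multiplicity 4, geometric multiplicity 3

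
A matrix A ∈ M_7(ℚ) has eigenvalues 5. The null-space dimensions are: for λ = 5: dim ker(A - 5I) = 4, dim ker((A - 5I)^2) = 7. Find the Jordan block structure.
λ = 5: successive nullity increments [4, 3] count blocks of size ≥ k; block sizes are [2, 2, 2, 1].

Jordan blocks: (5, 2), (5, 2), (5, 2), (5, 1)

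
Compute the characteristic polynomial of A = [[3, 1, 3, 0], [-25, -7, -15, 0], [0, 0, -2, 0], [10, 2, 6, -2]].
χ_A(x) = (x + 2)^4

xI - A = [[x - 3, -1, -3, 0], [25, x + 7, 15, 0], [0, 0, x + 2, 0], [-10, -2, -6, x + 2]].

Expanding det(xI - A) along the first row:
det(xI - A) = + (x - 3)·det([[x + 7, 15, 0], [0, x + 2, 0], [-2, -6, x + 2]]) - (-1)·det([[25, 15, 0], [0, x + 2, 0], [-10, -6, x + 2]]) + (-3)·det([[25, x + 7, 0], [0, 0, 0], [-10, -2, x + 2]]) - (0)·det([[25, x + 7, 15], [0, 0, x + 2], [-10, -2, -6]]).

Evaluating gives χ_A(x) = x^4 + 8x^3 + 24x^2 + 32x + 16 = (x + 2)^4.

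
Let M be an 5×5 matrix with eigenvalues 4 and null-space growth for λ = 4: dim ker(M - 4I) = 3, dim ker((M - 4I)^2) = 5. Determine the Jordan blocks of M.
Jordan blocks: (4, 2), (4, 2), (4, 1)

λ = 4: successive nullity increments [3, 2] count blocks of size ≥ k; block sizes are [2, 2, 1].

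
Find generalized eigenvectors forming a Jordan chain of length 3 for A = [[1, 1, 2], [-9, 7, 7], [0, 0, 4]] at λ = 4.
v_1 = [[0, -2, 1]]^T, v_2 = [[0, 1, 0]]^T, v_3 = [[1, 3, 0]]^T

We seek v_1 ∈ ker((A - 4I)^3) \ ker((A - 4I)^2), then set v_{i+1} = (A - 4I) v_i.

One such chain is v_1 = [[0, -2, 1]]^T, v_2 = [[0, 1, 0]]^T, v_3 = [[1, 3, 0]]^T. Check: (A - 4I) v_3 = [[0, 0, 0]]^T = 0.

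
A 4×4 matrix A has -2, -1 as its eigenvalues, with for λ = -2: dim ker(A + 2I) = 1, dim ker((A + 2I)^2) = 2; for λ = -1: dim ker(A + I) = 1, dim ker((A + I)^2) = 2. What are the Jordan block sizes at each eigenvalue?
Jordan blocks: (-2, 2), (-1, 2)

λ = -2: successive nullity increments [1, 1] count blocks of size ≥ k; block sizes are [2].
λ = -1: successive nullity increments [1, 1] count blocks of size ≥ k; block sizes are [2].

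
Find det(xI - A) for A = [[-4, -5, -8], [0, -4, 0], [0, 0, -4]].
xI - A = [[x + 4, 5, 8], [0, x + 4, 0], [0, 0, x + 4]].

Expanding det(xI - A) along the first row:
det(xI - A) = + (x + 4)·det([[x + 4, 0], [0, x + 4]]) - (5)·det([[0, 0], [0, x + 4]]) + (8)·det([[0, x + 4], [0, 0]]).

Evaluating gives χ_A(x) = x^3 + 12x^2 + 48x + 64 = (x + 4)^3.

χ_A(x) = (x + 4)^3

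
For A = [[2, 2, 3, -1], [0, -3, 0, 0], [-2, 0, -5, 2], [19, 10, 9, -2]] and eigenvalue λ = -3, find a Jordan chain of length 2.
We seek v_1 ∈ ker((A + 3I)^2) \ ker(A + 3I), then set v_{i+1} = (A + 3I) v_i.

One such chain is v_1 = [[0, 0, 0, -1]]^T, v_2 = [[1, 0, -2, -1]]^T. Check: (A + 3I) v_2 = [[0, 0, 0, 0]]^T = 0.

v_1 = [[0, 0, 0, -1]]^T, v_2 = [[1, 0, -2, -1]]^T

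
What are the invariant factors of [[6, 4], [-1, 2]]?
(x - 4)^2

The Jordan structure of A has elementary divisors (x - 4)^2. Arranging the block sizes at each eigenvalue in decreasing order and taking row products gives the invariant factors.

Invariant factors (smallest first, each dividing the next): (x - 4)^2.

Check: the last factor (x - 4)^2 is the minimal polynomial, and the product (x - 4)^2 is the characteristic polynomial.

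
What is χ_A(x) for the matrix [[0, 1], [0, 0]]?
χ_A(x) = x^2

xI - A = [[x, -1], [0, x]].

Expanding det(xI - A) along the first row:
det(xI - A) = + (x)·det([[x]]) - (-1)·det([[0]]).

Evaluating gives χ_A(x) = x^2.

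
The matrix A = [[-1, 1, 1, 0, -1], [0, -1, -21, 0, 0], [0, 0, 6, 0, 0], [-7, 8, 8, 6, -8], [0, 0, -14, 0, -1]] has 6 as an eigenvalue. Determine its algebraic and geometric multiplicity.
algebraic multiplicity 2, geometric multiplicity 2

The characteristic polynomial is (x - 6)^2(x + 1)^3, so the factor x - 6 appears with exponent 2: the algebraic multiplicity is 2.

rank(A - 6I) = 3, so the eigenspace has dimension 5 - 3 = 2: the geometric multiplicity is 2.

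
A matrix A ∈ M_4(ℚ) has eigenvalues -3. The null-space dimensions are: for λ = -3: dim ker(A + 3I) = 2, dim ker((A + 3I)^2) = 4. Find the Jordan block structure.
Jordan blocks: (-3, 2), (-3, 2)

λ = -3: successive nullity increments [2, 2] count blocks of size ≥ k; block sizes are [2, 2].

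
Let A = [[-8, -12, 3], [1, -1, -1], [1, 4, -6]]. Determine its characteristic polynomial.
χ_A(x) = (x + 5)^3

xI - A = [[x + 8, 12, -3], [-1, x + 1, 1], [-1, -4, x + 6]].

Expanding det(xI - A) along the first row:
det(xI - A) = + (x + 8)·det([[x + 1, 1], [-4, x + 6]]) - (12)·det([[-1, 1], [-1, x + 6]]) + (-3)·det([[-1, x + 1], [-1, -4]]).

Evaluating gives χ_A(x) = x^3 + 15x^2 + 75x + 125 = (x + 5)^3.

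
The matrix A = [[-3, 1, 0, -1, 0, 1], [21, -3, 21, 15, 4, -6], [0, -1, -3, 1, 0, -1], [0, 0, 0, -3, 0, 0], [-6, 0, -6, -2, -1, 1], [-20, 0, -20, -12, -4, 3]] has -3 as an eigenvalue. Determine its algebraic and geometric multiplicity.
algebraic multiplicity 4, geometric multiplicity 2

The characteristic polynomial is (x - 1)^2(x + 3)^4, so the factor x + 3 appears with exponent 4: the algebraic multiplicity is 4.

rank(A + 3I) = 4, so the eigenspace has dimension 6 - 4 = 2: the geometric multiplicity is 2.

Since 2 < 4, A is not diagonalizable.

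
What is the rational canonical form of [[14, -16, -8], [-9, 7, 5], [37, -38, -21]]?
The invariant factors of A (the non-unit diagonal entries of the Smith normal form of xI - A over ℚ[x]) are x^3 - x - 2, each dividing the next. The characteristic polynomial is their product, x^3 - x - 2.

The rational canonical form is the block-diagonal matrix of companion matrices C(f_i):
R = [[0, 0, 2], [1, 0, 1], [0, 1, 0]].

Note the characteristic polynomial does not split into linear factors over ℚ, so A has no Jordan form over ℚ; the rational canonical form exists over any field.

R = [[0, 0, 2], [1, 0, 1], [0, 1, 0]]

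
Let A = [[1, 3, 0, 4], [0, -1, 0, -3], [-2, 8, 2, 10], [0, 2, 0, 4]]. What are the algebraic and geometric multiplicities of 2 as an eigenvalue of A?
The characteristic polynomial is (x - 2)^2(x - 1)^2, so the factor x - 2 appears with exponent 2: the algebraic multiplicity is 2.

rank(A - 2I) = 2, so the eigenspace has dimension 4 - 2 = 2: the geometric multiplicity is 2.

algebraic multiplicity 2, geometric multiplicity 2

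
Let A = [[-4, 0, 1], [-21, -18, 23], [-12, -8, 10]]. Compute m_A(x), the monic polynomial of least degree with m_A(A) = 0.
The characteristic polynomial factors as (x + 4)^3. The minimal polynomial is ∏(x - λ)^{k_λ} where k_λ is the size of the largest Jordan block at λ.

For λ = -4: rank(A + 4I) = 2, and the largest Jordan block has size 3 (the smallest k with rank((A + 4I)^k) = rank((A + 4I)^(k+1))).

So m_A(x) = (x + 4)^3.

m_A(x) = (x + 4)^3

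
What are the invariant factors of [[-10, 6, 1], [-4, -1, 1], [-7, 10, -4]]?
(x + 5)^3

The Jordan structure of A has elementary divisors (x + 5)^3. Arranging the block sizes at each eigenvalue in decreasing order and taking row products gives the invariant factors.

Invariant factors (smallest first, each dividing the next): (x + 5)^3.

Check: the last factor (x + 5)^3 is the minimal polynomial, and the product (x + 5)^3 is the characteristic polynomial.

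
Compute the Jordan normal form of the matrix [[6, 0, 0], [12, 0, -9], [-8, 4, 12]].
The characteristic polynomial is det(xI - A) = (x - 6)^3, so the eigenvalues are 6 (algebraic multiplicity 3).

For λ = 6: rank(A - 6I) = 1, rank((A - 6I)^2) = 0. The eigenspace has dimension 3 - 1 = 2, so there are 2 Jordan blocks; the rank sequence gives block sizes [2, 1].

Assembling the blocks gives the Jordan form J above.

J = [[6, 1, 0], [0, 6, 0], [0, 0, 6]]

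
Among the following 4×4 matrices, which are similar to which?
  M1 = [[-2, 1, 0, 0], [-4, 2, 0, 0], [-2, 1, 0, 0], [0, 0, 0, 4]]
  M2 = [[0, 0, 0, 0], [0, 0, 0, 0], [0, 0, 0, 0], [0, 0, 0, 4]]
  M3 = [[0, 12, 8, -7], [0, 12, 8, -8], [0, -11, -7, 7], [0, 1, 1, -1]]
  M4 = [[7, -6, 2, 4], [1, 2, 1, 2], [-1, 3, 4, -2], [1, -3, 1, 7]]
4 classes: {M1}, {M2}, {M3}, {M4}

Characteristic polynomials: χ_{M1} = x^3(x - 4), χ_{M2} = x^3(x - 4), χ_{M3} = x^3(x - 4), χ_{M4} = (x - 5)^4.

{M1}: invariant factors x, x^2(x - 4).

{M2}: invariant factors x, x, x(x - 4).

{M3}: invariant factors x^3(x - 4).

{M4}: invariant factors x - 5, x - 5, (x - 5)^2.

Matrices are similar if and only if their invariant-factor lists agree; the partition into similarity classes is {M1}, {M2}, {M3}, {M4}.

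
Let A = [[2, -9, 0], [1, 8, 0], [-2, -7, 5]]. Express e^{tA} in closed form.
A has Jordan form J = [[5, 1, 0], [0, 5, 1], [0, 0, 5]] with A = PJP^{-1}, so e^{tA} = P e^{tJ} P^{-1}.

For a Jordan block J_k(λ), e^{tJ_k(λ)} = e^{λt} · (I + tN + t^2 N^2/2! + ... + t^{k-1} N^{k-1}/(k-1)!) where N is the nilpotent superdiagonal part.

Assembling the blocks and conjugating back gives the entries of e^{tA} as shown above.

e^{tA} = [[(1 - 3*t)*e^{5*t}, -9*t*e^{5*t}, 0], [t*e^{5*t}, (3*t + 1)*e^{5*t}, 0], [t*(-t - 4)*e^{5*t}/2, t*(-3*t - 14)*e^{5*t}/2, e^{5*t}]]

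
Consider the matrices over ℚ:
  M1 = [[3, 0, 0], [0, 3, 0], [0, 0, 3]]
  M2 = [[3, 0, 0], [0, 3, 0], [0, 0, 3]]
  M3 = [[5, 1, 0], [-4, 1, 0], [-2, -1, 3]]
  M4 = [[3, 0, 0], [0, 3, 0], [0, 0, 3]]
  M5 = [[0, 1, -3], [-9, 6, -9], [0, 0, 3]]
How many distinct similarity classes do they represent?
Characteristic polynomials: χ_{M1} = (x - 3)^3, χ_{M2} = (x - 3)^3, χ_{M3} = (x - 3)^3, χ_{M4} = (x - 3)^3, χ_{M5} = (x - 3)^3.

{M1, M2, M4}: invariant factors x - 3, x - 3, x - 3.

{M3, M5}: invariant factors x - 3, (x - 3)^2.

Matrices are similar if and only if their invariant-factor lists agree; the partition into similarity classes is {M1, M2, M4}, {M3, M5}.

2 classes: {M1, M2, M4}, {M3, M5}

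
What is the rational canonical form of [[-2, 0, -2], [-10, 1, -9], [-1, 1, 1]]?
R = [[0, 0, -2], [1, 0, -4], [0, 1, 0]]

The invariant factors of A (the non-unit diagonal entries of the Smith normal form of xI - A over ℚ[x]) are x^3 + 4x + 2, each dividing the next. The characteristic polynomial is their product, x^3 + 4x + 2.

The rational canonical form is the block-diagonal matrix of companion matrices C(f_i):
R = [[0, 0, -2], [1, 0, -4], [0, 1, 0]].

Note the characteristic polynomial does not split into linear factors over ℚ, so A has no Jordan form over ℚ; the rational canonical form exists over any field.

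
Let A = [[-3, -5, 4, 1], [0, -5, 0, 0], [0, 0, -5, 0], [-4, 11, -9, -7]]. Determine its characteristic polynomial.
χ_A(x) = (x + 5)^4

xI - A = [[x + 3, 5, -4, -1], [0, x + 5, 0, 0], [0, 0, x + 5, 0], [4, -11, 9, x + 7]].

Expanding det(xI - A) along the first row:
det(xI - A) = + (x + 3)·det([[x + 5, 0, 0], [0, x + 5, 0], [-11, 9, x + 7]]) - (5)·det([[0, 0, 0], [0, x + 5, 0], [4, 9, x + 7]]) + (-4)·det([[0, x + 5, 0], [0, 0, 0], [4, -11, x + 7]]) - (-1)·det([[0, x + 5, 0], [0, 0, x + 5], [4, -11, 9]]).

Evaluating gives χ_A(x) = x^4 + 20x^3 + 150x^2 + 500x + 625 = (x + 5)^4.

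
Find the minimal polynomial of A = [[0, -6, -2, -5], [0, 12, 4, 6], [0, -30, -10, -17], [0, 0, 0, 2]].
m_A(x) = x(x - 2)^2

The characteristic polynomial factors as x^2(x - 2)^2. The minimal polynomial is ∏(x - λ)^{k_λ} where k_λ is the size of the largest Jordan block at λ.

For λ = 0: rank(A) = 2, and the largest Jordan block has size 1 (the smallest k with rank(A^k) = rank(A^(k+1))).
For λ = 2: rank(A - 2I) = 3, and the largest Jordan block has size 2 (the smallest k with rank((A - 2I)^k) = rank((A - 2I)^(k+1))).

So m_A(x) = x(x - 2)^2.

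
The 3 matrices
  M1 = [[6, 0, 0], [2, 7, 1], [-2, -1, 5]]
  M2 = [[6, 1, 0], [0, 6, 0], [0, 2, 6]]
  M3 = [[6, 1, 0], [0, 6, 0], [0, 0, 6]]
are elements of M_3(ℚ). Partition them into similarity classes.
Characteristic polynomials: χ_{M1} = (x - 6)^3, χ_{M2} = (x - 6)^3, χ_{M3} = (x - 6)^3.

{M1, M2, M3}: invariant factors x - 6, (x - 6)^2.

Matrices are similar if and only if their invariant-factor lists agree; the partition into similarity classes is {M1, M2, M3}.

1 class: {M1, M2, M3}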